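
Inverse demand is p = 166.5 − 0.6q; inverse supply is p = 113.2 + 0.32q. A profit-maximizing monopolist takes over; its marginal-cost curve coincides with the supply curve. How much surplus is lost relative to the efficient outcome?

240.58

Competitive equilibrium: 166.5 − 0.6q = 113.2 + 0.32q → q* = 57.9348, p* = 131.7391.
Marginal revenue: MR = 166.5 − 1.2q. Set MR = MC: 166.5 − 1.2q = 113.2 + 0.32q → q_m = 35.0658.
Price p_m = 166.5 − 0.6·35.0658 = 145.4605; MC(q_m) = 113.2 + 0.32·35.0658 = 124.4211.
Competitive q* = 57.9348, so Δq = 22.869; wedge = 145.4605 − 124.4211 = 21.0394.
Welfare loss = ½ × 22.869 × 21.0394 = 240.58.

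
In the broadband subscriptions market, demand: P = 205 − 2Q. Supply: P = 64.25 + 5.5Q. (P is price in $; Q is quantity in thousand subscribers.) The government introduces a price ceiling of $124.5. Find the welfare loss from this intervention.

$228.86 thousand

Competitive equilibrium: 205 − 2Q = 64.25 + 5.5Q → Q* = 18.7667, P* = 167.4667.
At the ceiling P = 124.5, quantity supplied = (124.5 − 64.25)/5.5 = 10.9545.
Willingness to pay at Q' = 10.9545: 205 − 2·10.9545 = 183.091.
ΔQ = 18.7667 − 10.9545 = 7.8122; wedge = 183.091 − 124.5 = 58.591.
Welfare loss = ½ × 7.8122 × 58.591 = $228.86 thousand.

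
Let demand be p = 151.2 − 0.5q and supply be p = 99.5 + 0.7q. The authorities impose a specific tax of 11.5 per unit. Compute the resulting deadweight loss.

Competitive equilibrium: 151.2 − 0.5q = 99.5 + 0.7q → q* = 43.0833, p* = 129.6583.
With the tax, the buyer price exceeds the seller price by 11.5: (151.2 − 0.5q) − (99.5 + 0.7q) = 11.5 → q' = 33.5.
Δq = 43.0833 − 33.5 = 9.5833; the wedge equals the tax, 11.5.
Deadweight loss = ½ × 9.5833 × 11.5 = 55.10.

55.10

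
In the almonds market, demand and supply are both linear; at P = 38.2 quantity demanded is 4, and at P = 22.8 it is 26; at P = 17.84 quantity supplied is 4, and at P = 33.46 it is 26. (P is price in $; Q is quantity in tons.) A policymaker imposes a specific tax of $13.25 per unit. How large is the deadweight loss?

$62.26

Demand slope = (22.8 − 38.2)/(26 − 4) = −0.7, so P = 41 − 0.7Q.
Supply slope = (33.46 − 17.84)/(26 − 4) = 0.71, so P = 15 + 0.71Q.
Competitive equilibrium: 41 − 0.7Q = 15 + 0.71Q → Q* = 18.4397, P* = 28.0922.
With the tax, the buyer price exceeds the seller price by 13.25: (41 − 0.7Q) − (15 + 0.71Q) = 13.25 → Q' = 9.0426.
ΔQ = 18.4397 − 9.0426 = 9.3971; the wedge equals the tax, 13.25.
Deadweight loss = ½ × 9.3971 × 13.25 = $62.26.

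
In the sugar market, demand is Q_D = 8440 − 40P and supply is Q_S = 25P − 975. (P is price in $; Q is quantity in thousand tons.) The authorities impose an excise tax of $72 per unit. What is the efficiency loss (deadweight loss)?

$39876.92 thousand

In inverse form: demand P = 211 − 0.025Q, supply P = 39 + 0.04Q.
Competitive equilibrium: 211 − 0.025Q = 39 + 0.04Q → Q* = 2646.1538, P* = 144.8462.
With the tax, the buyer price exceeds the seller price by 72: (211 − 0.025Q) − (39 + 0.04Q) = 72 → Q' = 1538.4615.
ΔQ = 2646.1538 − 1538.4615 = 1107.6923; the wedge equals the tax, 72.
DWL = ½ × 1107.6923 × 72 = $39876.92 thousand.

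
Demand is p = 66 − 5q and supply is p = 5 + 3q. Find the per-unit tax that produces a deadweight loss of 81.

Competitive equilibrium: 66 − 5q = 5 + 3q → q* = 7.625, p* = 27.875.
A tax t gives Δq = t/8 and wedge t, so DWL = t²/16.
t²/16 = 81 → t² = 1296 → t = 36.

36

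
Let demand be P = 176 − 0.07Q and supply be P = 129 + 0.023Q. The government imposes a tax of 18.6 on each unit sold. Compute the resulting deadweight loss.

1860

Competitive equilibrium: 176 − 0.07Q = 129 + 0.023Q → Q* = 505.3763, P* = 140.6237.
With the tax, the buyer price exceeds the seller price by 18.6: (176 − 0.07Q) − (129 + 0.023Q) = 18.6 → Q' = 305.3763.
ΔQ = 505.3763 − 305.3763 = 200; the wedge equals the tax, 18.6.
The triangle = ½ × 200 × 18.6 = 1860.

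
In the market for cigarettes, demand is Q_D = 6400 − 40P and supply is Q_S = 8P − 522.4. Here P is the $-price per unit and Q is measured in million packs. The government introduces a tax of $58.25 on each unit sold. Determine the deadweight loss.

$11310.21 million

In inverse form: demand P = 160 − 0.025Q, supply P = 65.3 + 0.125Q.
Competitive equilibrium: 160 − 0.025Q = 65.3 + 0.125Q → Q* = 631.3333, P* = 144.2167.
With the tax, the buyer price exceeds the seller price by 58.25: (160 − 0.025Q) − (65.3 + 0.125Q) = 58.25 → Q' = 243.
ΔQ = 631.3333 − 243 = 388.3333; the wedge equals the tax, 58.25.
The triangle = ½ × 388.3333 × 58.25 = $11310.21 million.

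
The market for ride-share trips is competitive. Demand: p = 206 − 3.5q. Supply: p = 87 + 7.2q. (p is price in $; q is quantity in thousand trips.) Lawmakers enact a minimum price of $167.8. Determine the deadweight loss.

$0.23 thousand

Competitive equilibrium: 206 − 3.5q = 87 + 7.2q → q* = 11.1215, p* = 167.0748.
At the floor p = 167.8, quantity demanded = (206 − 167.8)/3.5 = 10.9143.
Sellers' marginal cost at q' = 10.9143: 87 + 7.2·10.9143 = 165.583.
Δq = 11.1215 − 10.9143 = 0.2072; wedge = 167.8 − 165.583 = 2.217.
Deadweight loss = ½ × 0.2072 × 2.217 = $0.23 thousand.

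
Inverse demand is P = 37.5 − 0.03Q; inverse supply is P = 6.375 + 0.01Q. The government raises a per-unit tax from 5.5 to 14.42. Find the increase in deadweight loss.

2221.08

Competitive equilibrium: 37.5 − 0.03Q = 6.375 + 0.01Q → Q* = 778.125, P* = 14.1563.
For a per-unit tax t: ΔQ = t/0.04, so DWL = ½·t·(t/0.04) = t²/0.08.
At t = 5.5: DWL = 378.125. At t = 14.42: DWL = 2599.205.
Increase = 2599.205 − 378.125 = 2221.08.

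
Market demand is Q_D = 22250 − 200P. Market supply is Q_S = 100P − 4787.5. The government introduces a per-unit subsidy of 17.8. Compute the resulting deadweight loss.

In inverse form: demand P = 111.25 − 0.005Q, supply P = 47.875 + 0.01Q.
Competitive equilibrium: 111.25 − 0.005Q = 47.875 + 0.01Q → Q* = 4225, P* = 90.125.
The subsidy lowers effective supply by 17.8: P = 30.075 + 0.01Q.
New quantity: 111.25 − 0.005Q = 30.075 + 0.01Q → Q' = 5411.6667.
Overproduction ΔQ = 5411.6667 − 4225 = 1186.6667; wedge = subsidy = 17.8.
DWL = ½ × 1186.6667 × 17.8 = 10561.33.

10561.33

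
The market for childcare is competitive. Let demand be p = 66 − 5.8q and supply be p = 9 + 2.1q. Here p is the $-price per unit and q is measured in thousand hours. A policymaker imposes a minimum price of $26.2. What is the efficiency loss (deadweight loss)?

Competitive equilibrium: 66 − 5.8q = 9 + 2.1q → q* = 7.2152, p* = 24.1519.
At the floor p = 26.2, quantity demanded = (66 − 26.2)/5.8 = 6.8621.
Sellers' marginal cost at q' = 6.8621: 9 + 2.1·6.8621 = 23.4104.
Δq = 7.2152 − 6.8621 = 0.3531; wedge = 26.2 − 23.4104 = 2.7896.
Welfare loss = ½ × 0.3531 × 2.7896 = $0.49 thousand.

$0.49 thousand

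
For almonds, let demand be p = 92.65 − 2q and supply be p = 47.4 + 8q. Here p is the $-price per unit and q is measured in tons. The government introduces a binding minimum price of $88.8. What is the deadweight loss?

Competitive equilibrium: 92.65 − 2q = 47.4 + 8q → q* = 4.525, p* = 83.6.
At the floor p = 88.8, quantity demanded = (92.65 − 88.8)/2 = 1.925.
Sellers' marginal cost at q' = 1.925: 47.4 + 8·1.925 = 62.8.
Δq = 4.525 − 1.925 = 2.6; wedge = 88.8 − 62.8 = 26.
The triangle = ½ × 2.6 × 26 = $33.80.

$33.80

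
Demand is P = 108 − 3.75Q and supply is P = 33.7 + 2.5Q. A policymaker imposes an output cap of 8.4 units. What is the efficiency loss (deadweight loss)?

Competitive equilibrium: 108 − 3.75Q = 33.7 + 2.5Q → Q* = 11.888, P* = 63.42.
At Q = 8.4: demand price = 108 − 3.75·8.4 = 76.5; supply price = 33.7 + 2.5·8.4 = 54.7.
ΔQ = 11.888 − 8.4 = 3.488; wedge = 76.5 − 54.7 = 21.8.
DWL = ½ × 3.488 × 21.8 = 38.02.

38.02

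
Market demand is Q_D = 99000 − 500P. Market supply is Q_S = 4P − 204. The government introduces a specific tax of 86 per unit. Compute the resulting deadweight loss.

14674.60

In inverse form: demand P = 198 − 0.002Q, supply P = 51 + 0.25Q.
Competitive equilibrium: 198 − 0.002Q = 51 + 0.25Q → Q* = 583.3333, P* = 196.8333.
With the tax, the buyer price exceeds the seller price by 86: (198 − 0.002Q) − (51 + 0.25Q) = 86 → Q' = 242.0635.
ΔQ = 583.3333 − 242.0635 = 341.2698; the wedge equals the tax, 86.
Welfare loss = ½ × 341.2698 × 86 = 14674.60.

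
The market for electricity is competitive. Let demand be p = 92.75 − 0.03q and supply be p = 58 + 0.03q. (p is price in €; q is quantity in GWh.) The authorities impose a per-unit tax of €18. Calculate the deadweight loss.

Competitive equilibrium: 92.75 − 0.03q = 58 + 0.03q → q* = 579.1667, p* = 75.375.
With the tax, the buyer price exceeds the seller price by 18: (92.75 − 0.03q) − (58 + 0.03q) = 18 → q' = 279.1667.
Δq = 579.1667 − 279.1667 = 300; the wedge equals the tax, 18.
DWL = ½ × 300 × 18 = €2700.

€2700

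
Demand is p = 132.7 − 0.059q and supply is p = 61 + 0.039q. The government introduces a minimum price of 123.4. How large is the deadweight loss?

Competitive equilibrium: 132.7 − 0.059q = 61 + 0.039q → q* = 731.632653, p* = 89.533673.
At the floor p = 123.4, quantity demanded = (132.7 − 123.4)/0.059 = 157.627119.
Sellers' marginal cost at q' = 157.627119: 61 + 0.039·157.627119 = 67.147458.
Δq = 731.632653 − 157.627119 = 574.005534; wedge = 123.4 − 67.147458 = 56.252542.
Deadweight loss = ½ × 574.005534 × 56.252542 = 16144.64.

16144.64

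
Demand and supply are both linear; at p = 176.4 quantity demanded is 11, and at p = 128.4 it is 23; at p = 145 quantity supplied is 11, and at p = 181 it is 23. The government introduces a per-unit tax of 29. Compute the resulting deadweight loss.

Demand slope = (128.4 − 176.4)/(23 − 11) = −4, so p = 220.4 − 4q.
Supply slope = (181 − 145)/(23 − 11) = 3, so p = 112 + 3q.
Competitive equilibrium: 220.4 − 4q = 112 + 3q → q* = 15.4857, p* = 158.4571.
With the tax, the buyer price exceeds the seller price by 29: (220.4 − 4q) − (112 + 3q) = 29 → q' = 11.3429.
Δq = 15.4857 − 11.3429 = 4.1428; the wedge equals the tax, 29.
DWL = ½ × 4.1428 × 29 = 60.07.

60.07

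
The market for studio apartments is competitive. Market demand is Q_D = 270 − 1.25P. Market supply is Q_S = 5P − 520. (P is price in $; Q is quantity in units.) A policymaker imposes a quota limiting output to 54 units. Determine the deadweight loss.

$1682

In inverse form: demand P = 216 − 0.8Q, supply P = 104 + 0.2Q.
Competitive equilibrium: 216 − 0.8Q = 104 + 0.2Q → Q* = 112, P* = 126.4.
At Q = 54: demand price = 216 − 0.8·54 = 172.8; supply price = 104 + 0.2·54 = 114.8.
ΔQ = 112 − 54 = 58; wedge = 172.8 − 114.8 = 58.
DWL = ½ × 58 × 58 = $1682.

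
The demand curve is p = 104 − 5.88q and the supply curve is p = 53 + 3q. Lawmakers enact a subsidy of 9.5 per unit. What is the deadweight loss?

Competitive equilibrium: 104 − 5.88q = 53 + 3q → q* = 5.7432, p* = 70.2297.
The subsidy lowers effective supply by 9.5: p = 43.5 + 3q.
New quantity: 104 − 5.88q = 43.5 + 3q → q' = 6.8131.
Overproduction Δq = 6.8131 − 5.7432 = 1.0699; wedge = subsidy = 9.5.
Welfare loss = ½ × 1.0699 × 9.5 = 5.08.

5.08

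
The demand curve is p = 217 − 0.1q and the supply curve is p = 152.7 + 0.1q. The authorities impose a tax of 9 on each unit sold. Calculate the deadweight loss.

202.50

Competitive equilibrium: 217 − 0.1q = 152.7 + 0.1q → q* = 321.5, p* = 184.85.
With the tax, the buyer price exceeds the seller price by 9: (217 − 0.1q) − (152.7 + 0.1q) = 9 → q' = 276.5.
Δq = 321.5 − 276.5 = 45; the wedge equals the tax, 9.
DWL = ½ × 45 × 9 = 202.50.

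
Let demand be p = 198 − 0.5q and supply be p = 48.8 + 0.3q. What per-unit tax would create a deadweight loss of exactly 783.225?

35.4

Competitive equilibrium: 198 − 0.5q = 48.8 + 0.3q → q* = 186.5, p* = 104.75.
A tax t gives Δq = t/0.8 and wedge t, so DWL = t²/1.6.
t²/1.6 = 783.225 → t² = 1253.16 → t = 35.4.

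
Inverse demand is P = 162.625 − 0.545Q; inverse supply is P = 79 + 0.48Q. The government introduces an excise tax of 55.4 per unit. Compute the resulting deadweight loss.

1497.15

Competitive equilibrium: 162.625 − 0.545Q = 79 + 0.48Q → Q* = 81.5854, P* = 118.161.
With the tax, the buyer price exceeds the seller price by 55.4: (162.625 − 0.545Q) − (79 + 0.48Q) = 55.4 → Q' = 27.5366.
ΔQ = 81.5854 − 27.5366 = 54.0488; the wedge equals the tax, 55.4.
Welfare loss = ½ × 54.0488 × 55.4 = 1497.15.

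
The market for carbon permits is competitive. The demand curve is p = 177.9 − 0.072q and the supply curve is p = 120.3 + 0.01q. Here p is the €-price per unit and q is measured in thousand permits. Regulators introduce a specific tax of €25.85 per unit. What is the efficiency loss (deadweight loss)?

Competitive equilibrium: 177.9 − 0.072q = 120.3 + 0.01q → q* = 702.439, p* = 127.3244.
With the tax, the buyer price exceeds the seller price by 25.85: (177.9 − 0.072q) − (120.3 + 0.01q) = 25.85 → q' = 387.1951.
Δq = 702.439 − 387.1951 = 315.2439; the wedge equals the tax, 25.85.
Deadweight loss = ½ × 315.2439 × 25.85 = €4074.53 thousand.

€4074.53 thousand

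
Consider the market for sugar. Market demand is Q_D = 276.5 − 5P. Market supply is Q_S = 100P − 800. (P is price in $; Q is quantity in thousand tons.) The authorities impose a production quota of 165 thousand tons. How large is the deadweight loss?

$381.01 thousand

In inverse form: demand P = 55.3 − 0.2Q, supply P = 8 + 0.01Q.
Competitive equilibrium: 55.3 − 0.2Q = 8 + 0.01Q → Q* = 225.2381, P* = 10.2524.
At Q = 165: demand price = 55.3 − 0.2·165 = 22.3; supply price = 8 + 0.01·165 = 9.65.
ΔQ = 225.2381 − 165 = 60.2381; wedge = 22.3 − 9.65 = 12.65.
Welfare loss = ½ × 60.2381 × 12.65 = $381.01 thousand.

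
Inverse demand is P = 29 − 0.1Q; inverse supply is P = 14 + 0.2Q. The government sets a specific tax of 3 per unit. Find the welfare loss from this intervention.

Competitive equilibrium: 29 − 0.1Q = 14 + 0.2Q → Q* = 50, P* = 24.
With the tax, the buyer price exceeds the seller price by 3: (29 − 0.1Q) − (14 + 0.2Q) = 3 → Q' = 40.
ΔQ = 50 − 40 = 10; the wedge equals the tax, 3.
Welfare loss = ½ × 10 × 3 = 15.

15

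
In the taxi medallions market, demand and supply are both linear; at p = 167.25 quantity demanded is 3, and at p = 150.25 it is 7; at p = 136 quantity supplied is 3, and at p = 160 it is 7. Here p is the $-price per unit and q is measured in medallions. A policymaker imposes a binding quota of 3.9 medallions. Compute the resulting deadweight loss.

Demand slope = (150.25 − 167.25)/(7 − 3) = −4.25, so p = 180 − 4.25q.
Supply slope = (160 − 136)/(7 − 3) = 6, so p = 118 + 6q.
Competitive equilibrium: 180 − 4.25q = 118 + 6q → q* = 6.0488, p* = 154.2927.
At q = 3.9: demand price = 180 − 4.25·3.9 = 163.425; supply price = 118 + 6·3.9 = 141.4.
Δq = 6.0488 − 3.9 = 2.1488; wedge = 163.425 − 141.4 = 22.025.
DWL = ½ × 2.1488 × 22.025 = $23.66.

$23.66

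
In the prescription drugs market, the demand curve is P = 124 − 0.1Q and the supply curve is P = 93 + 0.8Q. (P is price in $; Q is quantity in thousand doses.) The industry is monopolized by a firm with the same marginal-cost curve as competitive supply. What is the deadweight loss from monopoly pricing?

$5.34 thousand

Competitive equilibrium: 124 − 0.1Q = 93 + 0.8Q → Q* = 34.4444, P* = 120.5556.
Marginal revenue: MR = 124 − 0.2Q. Set MR = MC: 124 − 0.2Q = 93 + 0.8Q → Q_m = 31.
Price P_m = 124 − 0.1·31 = 120.9; MC(Q_m) = 93 + 0.8·31 = 117.8.
Competitive Q* = 34.4444, so ΔQ = 3.4444; wedge = 120.9 − 117.8 = 3.1.
The triangle = ½ × 3.4444 × 3.1 = $5.34 thousand.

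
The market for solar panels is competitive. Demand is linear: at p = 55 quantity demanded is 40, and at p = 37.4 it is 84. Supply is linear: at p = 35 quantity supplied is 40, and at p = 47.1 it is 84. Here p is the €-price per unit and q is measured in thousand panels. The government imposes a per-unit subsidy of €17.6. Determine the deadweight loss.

€229.45 thousand

Demand slope = (37.4 − 55)/(84 − 40) = −0.4, so p = 71 − 0.4q.
Supply slope = (47.1 − 35)/(84 − 40) = 0.275, so p = 24 + 0.275q.
Competitive equilibrium: 71 − 0.4q = 24 + 0.275q → q* = 69.6296, p* = 43.1481.
The subsidy lowers effective supply by 17.6: p = 6.4 + 0.275q.
New quantity: 71 − 0.4q = 6.4 + 0.275q → q' = 95.7037.
Overproduction Δq = 95.7037 − 69.6296 = 26.0741; wedge = subsidy = 17.6.
Deadweight loss = ½ × 26.0741 × 17.6 = €229.45 thousand.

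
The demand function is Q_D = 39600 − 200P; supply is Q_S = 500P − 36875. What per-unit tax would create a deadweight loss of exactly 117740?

40.6

In inverse form: demand P = 198 − 0.005Q, supply P = 73.75 + 0.002Q.
Competitive equilibrium: 198 − 0.005Q = 73.75 + 0.002Q → Q* = 17750, P* = 109.25.
A tax t gives ΔQ = t/0.007 and wedge t, so DWL = t²/0.014.
t²/0.014 = 117740 → t² = 1648.36 → t = 40.6.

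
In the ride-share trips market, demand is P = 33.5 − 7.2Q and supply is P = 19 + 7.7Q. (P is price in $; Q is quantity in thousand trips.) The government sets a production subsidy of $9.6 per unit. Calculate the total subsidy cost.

Competitive equilibrium: 33.5 − 7.2Q = 19 + 7.7Q → Q* = 0.9732, P* = 26.4933.
The subsidy lowers effective supply by 9.6: P = 9.4 + 7.7Q.
New quantity: 33.5 − 7.2Q = 9.4 + 7.7Q → Q' = 1.6174.
Total subsidy cost = 9.6 × 1.6174 = $15.53 thousand.

$15.53 thousand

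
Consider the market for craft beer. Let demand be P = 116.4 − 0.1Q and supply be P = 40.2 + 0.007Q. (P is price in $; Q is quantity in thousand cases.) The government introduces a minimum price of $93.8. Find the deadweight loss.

Competitive equilibrium: 116.4 − 0.1Q = 40.2 + 0.007Q → Q* = 712.1495, P* = 45.185.
At the floor P = 93.8, quantity demanded = (116.4 − 93.8)/0.1 = 226.
Sellers' marginal cost at Q' = 226: 40.2 + 0.007·226 = 41.782.
ΔQ = 712.1495 − 226 = 486.1495; wedge = 93.8 − 41.782 = 52.018.
DWL = ½ × 486.1495 × 52.018 = $12644.26 thousand.

$12644.26 thousand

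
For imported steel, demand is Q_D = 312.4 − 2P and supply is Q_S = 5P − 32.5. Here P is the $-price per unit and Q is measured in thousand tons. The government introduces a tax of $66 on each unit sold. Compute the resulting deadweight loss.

$3111.43 thousand

In inverse form: demand P = 156.2 − 0.5Q, supply P = 6.5 + 0.2Q.
Competitive equilibrium: 156.2 − 0.5Q = 6.5 + 0.2Q → Q* = 213.8571, P* = 49.2714.
With the tax, the buyer price exceeds the seller price by 66: (156.2 − 0.5Q) − (6.5 + 0.2Q) = 66 → Q' = 119.5714.
ΔQ = 213.8571 − 119.5714 = 94.2857; the wedge equals the tax, 66.
DWL = ½ × 94.2857 × 66 = $3111.43 thousand.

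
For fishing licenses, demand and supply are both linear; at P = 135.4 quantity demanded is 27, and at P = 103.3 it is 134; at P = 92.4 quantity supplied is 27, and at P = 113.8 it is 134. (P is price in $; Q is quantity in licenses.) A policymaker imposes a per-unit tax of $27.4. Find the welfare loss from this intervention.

Demand slope = (103.3 − 135.4)/(134 − 27) = −0.3, so P = 143.5 − 0.3Q.
Supply slope = (113.8 − 92.4)/(134 − 27) = 0.2, so P = 87 + 0.2Q.
Competitive equilibrium: 143.5 − 0.3Q = 87 + 0.2Q → Q* = 113, P* = 109.6.
With the tax, the buyer price exceeds the seller price by 27.4: (143.5 − 0.3Q) − (87 + 0.2Q) = 27.4 → Q' = 58.2.
ΔQ = 113 − 58.2 = 54.8; the wedge equals the tax, 27.4.
DWL = ½ × 54.8 × 27.4 = $750.76.

$750.76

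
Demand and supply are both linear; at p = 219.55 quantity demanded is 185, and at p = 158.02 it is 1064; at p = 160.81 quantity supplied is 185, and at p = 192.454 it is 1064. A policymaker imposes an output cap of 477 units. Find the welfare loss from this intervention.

Demand slope = (158.02 − 219.55)/(1064 − 185) = −0.07, so p = 232.5 − 0.07q.
Supply slope = (192.454 − 160.81)/(1064 − 185) = 0.036, so p = 154.15 + 0.036q.
Competitive equilibrium: 232.5 − 0.07q = 154.15 + 0.036q → q* = 739.15094, p* = 180.75943.
At q = 477: demand price = 232.5 − 0.07·477 = 199.11; supply price = 154.15 + 0.036·477 = 171.322.
Δq = 739.15094 − 477 = 262.15094; wedge = 199.11 − 171.322 = 27.788.
The triangle = ½ × 262.15094 × 27.788 = 3642.33.

3642.33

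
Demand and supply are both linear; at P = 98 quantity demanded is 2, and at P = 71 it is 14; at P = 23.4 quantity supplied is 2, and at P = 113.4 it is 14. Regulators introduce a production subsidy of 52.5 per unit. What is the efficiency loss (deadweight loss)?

141.35

Demand slope = (71 − 98)/(14 − 2) = −2.25, so P = 102.5 − 2.25Q.
Supply slope = (113.4 − 23.4)/(14 − 2) = 7.5, so P = 8.4 + 7.5Q.
Competitive equilibrium: 102.5 − 2.25Q = 8.4 + 7.5Q → Q* = 9.6513, P* = 80.7846.
The subsidy lowers effective supply by 52.5: P = 7.5Q − 44.1.
New quantity: 102.5 − 2.25Q = 7.5Q − 44.1 → Q' = 15.0359.
Overproduction ΔQ = 15.0359 − 9.6513 = 5.3846; wedge = subsidy = 52.5.
Deadweight loss = ½ × 5.3846 × 52.5 = 141.35.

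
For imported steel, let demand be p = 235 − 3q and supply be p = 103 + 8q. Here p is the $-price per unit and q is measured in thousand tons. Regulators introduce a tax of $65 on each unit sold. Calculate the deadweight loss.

$192.05 thousand

Competitive equilibrium: 235 − 3q = 103 + 8q → q* = 12, p* = 199.
With the tax, the buyer price exceeds the seller price by 65: (235 − 3q) − (103 + 8q) = 65 → q' = 6.0909.
Δq = 12 − 6.0909 = 5.9091; the wedge equals the tax, 65.
DWL = ½ × 5.9091 × 65 = $192.05 thousand.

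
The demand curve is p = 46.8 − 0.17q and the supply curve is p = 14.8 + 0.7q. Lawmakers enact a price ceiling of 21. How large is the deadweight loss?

Competitive equilibrium: 46.8 − 0.17q = 14.8 + 0.7q → q* = 36.7816, p* = 40.5471.
At the ceiling p = 21, quantity supplied = (21 − 14.8)/0.7 = 8.8571.
Willingness to pay at q' = 8.8571: 46.8 − 0.17·8.8571 = 45.2943.
Δq = 36.7816 − 8.8571 = 27.9245; wedge = 45.2943 − 21 = 24.2943.
The triangle = ½ × 27.9245 × 24.2943 = 339.20.

339.20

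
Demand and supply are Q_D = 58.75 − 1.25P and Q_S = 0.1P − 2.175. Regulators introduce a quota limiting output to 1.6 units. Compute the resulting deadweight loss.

2.94

In inverse form: demand P = 47 − 0.8Q, supply P = 21.75 + 10Q.
Competitive equilibrium: 47 − 0.8Q = 21.75 + 10Q → Q* = 2.338, P* = 45.1296.
At Q = 1.6: demand price = 47 − 0.8·1.6 = 45.72; supply price = 21.75 + 10·1.6 = 37.75.
ΔQ = 2.338 − 1.6 = 0.738; wedge = 45.72 − 37.75 = 7.97.
DWL = ½ × 0.738 × 7.97 = 2.94.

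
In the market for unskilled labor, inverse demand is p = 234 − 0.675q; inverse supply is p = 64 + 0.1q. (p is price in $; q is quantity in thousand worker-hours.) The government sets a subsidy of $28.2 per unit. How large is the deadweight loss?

Competitive equilibrium: 234 − 0.675q = 64 + 0.1q → q* = 219.3548, p* = 85.9355.
The subsidy lowers effective supply by 28.2: p = 35.8 + 0.1q.
New quantity: 234 − 0.675q = 35.8 + 0.1q → q' = 255.7419.
Overproduction Δq = 255.7419 − 219.3548 = 36.3871; wedge = subsidy = 28.2.
DWL = ½ × 36.3871 × 28.2 = $513.06 thousand.

$513.06 thousand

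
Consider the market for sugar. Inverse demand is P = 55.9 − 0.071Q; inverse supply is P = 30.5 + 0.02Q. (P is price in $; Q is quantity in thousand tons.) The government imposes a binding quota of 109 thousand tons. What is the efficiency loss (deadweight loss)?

$1316.82 thousand

Competitive equilibrium: 55.9 − 0.071Q = 30.5 + 0.02Q → Q* = 279.1209, P* = 36.0824.
At Q = 109: demand price = 55.9 − 0.071·109 = 48.161; supply price = 30.5 + 0.02·109 = 32.68.
ΔQ = 279.1209 − 109 = 170.1209; wedge = 48.161 − 32.68 = 15.481.
Welfare loss = ½ × 170.1209 × 15.481 = $1316.82 thousand.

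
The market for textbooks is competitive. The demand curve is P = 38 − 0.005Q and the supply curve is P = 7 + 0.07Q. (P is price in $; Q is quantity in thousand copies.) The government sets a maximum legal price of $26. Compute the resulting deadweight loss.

$755.14 thousand

Competitive equilibrium: 38 − 0.005Q = 7 + 0.07Q → Q* = 413.3333, P* = 35.9333.
At the ceiling P = 26, quantity supplied = (26 − 7)/0.07 = 271.4286.
Willingness to pay at Q' = 271.4286: 38 − 0.005·271.4286 = 36.6429.
ΔQ = 413.3333 − 271.4286 = 141.9047; wedge = 36.6429 − 26 = 10.6429.
The triangle = ½ × 141.9047 × 10.6429 = $755.14 thousand.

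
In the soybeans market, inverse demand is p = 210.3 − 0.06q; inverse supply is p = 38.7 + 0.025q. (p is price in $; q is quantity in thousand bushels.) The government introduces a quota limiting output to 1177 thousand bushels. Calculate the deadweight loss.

$30118.34 thousand

Competitive equilibrium: 210.3 − 0.06q = 38.7 + 0.025q → q* = 2018.8235, p* = 89.1706.
At q = 1177: demand price = 210.3 − 0.06·1177 = 139.68; supply price = 38.7 + 0.025·1177 = 68.125.
Δq = 2018.8235 − 1177 = 841.8235; wedge = 139.68 − 68.125 = 71.555.
The triangle = ½ × 841.8235 × 71.555 = $30118.34 thousand.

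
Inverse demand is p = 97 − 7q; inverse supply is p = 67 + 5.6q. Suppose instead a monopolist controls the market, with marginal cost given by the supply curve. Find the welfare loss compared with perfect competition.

4.56

Competitive equilibrium: 97 − 7q = 67 + 5.6q → q* = 2.381, p* = 80.3333.
Marginal revenue: MR = 97 − 14q. Set MR = MC: 97 − 14q = 67 + 5.6q → q_m = 1.5306.
Price p_m = 97 − 7·1.5306 = 86.2858; MC(q_m) = 67 + 5.6·1.5306 = 75.5714.
Competitive q* = 2.381, so Δq = 0.8504; wedge = 86.2858 − 75.5714 = 10.7144.
Deadweight loss = ½ × 0.8504 × 10.7144 = 4.56.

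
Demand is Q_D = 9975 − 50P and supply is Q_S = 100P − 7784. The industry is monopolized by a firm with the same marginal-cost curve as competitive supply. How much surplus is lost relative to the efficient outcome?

39469.75

In inverse form: demand P = 199.5 − 0.02Q, supply P = 77.84 + 0.01Q.
Competitive equilibrium: 199.5 − 0.02Q = 77.84 + 0.01Q → Q* = 4055.3333, P* = 118.3933.
Marginal revenue: MR = 199.5 − 0.04Q. Set MR = MC: 199.5 − 0.04Q = 77.84 + 0.01Q → Q_m = 2433.2.
Price P_m = 199.5 − 0.02·2433.2 = 150.836; MC(Q_m) = 77.84 + 0.01·2433.2 = 102.172.
Competitive Q* = 4055.3333, so ΔQ = 1622.1333; wedge = 150.836 − 102.172 = 48.664.
DWL = ½ × 1622.1333 × 48.664 = 39469.75.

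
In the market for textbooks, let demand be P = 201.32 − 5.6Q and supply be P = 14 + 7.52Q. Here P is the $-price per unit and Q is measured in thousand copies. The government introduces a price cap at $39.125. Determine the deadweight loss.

Competitive equilibrium: 201.32 − 5.6Q = 14 + 7.52Q → Q* = 14.2774, P* = 121.3663.
At the ceiling P = 39.125, quantity supplied = (39.125 − 14)/7.52 = 3.3411.
Willingness to pay at Q' = 3.3411: 201.32 − 5.6·3.3411 = 182.6098.
ΔQ = 14.2774 − 3.3411 = 10.9363; wedge = 182.6098 − 39.125 = 143.4848.
Deadweight loss = ½ × 10.9363 × 143.4848 = $784.60 thousand.

$784.60 thousand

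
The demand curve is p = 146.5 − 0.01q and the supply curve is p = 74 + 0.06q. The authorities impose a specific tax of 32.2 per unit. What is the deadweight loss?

7406

Competitive equilibrium: 146.5 − 0.01q = 74 + 0.06q → q* = 1035.7143, p* = 136.1429.
With the tax, the buyer price exceeds the seller price by 32.2: (146.5 − 0.01q) − (74 + 0.06q) = 32.2 → q' = 575.7143.
Δq = 1035.7143 − 575.7143 = 460; the wedge equals the tax, 32.2.
Deadweight loss = ½ × 460 × 32.2 = 7406.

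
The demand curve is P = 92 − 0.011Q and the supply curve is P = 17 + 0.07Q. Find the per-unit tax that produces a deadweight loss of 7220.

Competitive equilibrium: 92 − 0.011Q = 17 + 0.07Q → Q* = 925.9259, P* = 81.8148.
A tax t gives ΔQ = t/0.081 and wedge t, so DWL = t²/0.162.
t²/0.162 = 7220 → t² = 1169.64 → t = 34.2.

34.2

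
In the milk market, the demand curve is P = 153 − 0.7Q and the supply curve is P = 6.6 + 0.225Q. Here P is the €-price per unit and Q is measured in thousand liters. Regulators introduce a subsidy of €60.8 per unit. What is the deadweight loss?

Competitive equilibrium: 153 − 0.7Q = 6.6 + 0.225Q → Q* = 158.2703, P* = 42.2108.
The subsidy lowers effective supply by 60.8: P = 0.225Q − 54.2.
New quantity: 153 − 0.7Q = 0.225Q − 54.2 → Q' = 224.
Overproduction ΔQ = 224 − 158.2703 = 65.7297; wedge = subsidy = 60.8.
Deadweight loss = ½ × 65.7297 × 60.8 = €1998.18 thousand.

€1998.18 thousand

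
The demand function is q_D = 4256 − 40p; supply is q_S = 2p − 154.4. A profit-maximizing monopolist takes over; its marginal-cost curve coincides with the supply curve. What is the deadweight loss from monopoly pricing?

In inverse form: demand p = 106.4 − 0.025q, supply p = 77.2 + 0.5q.
Competitive equilibrium: 106.4 − 0.025q = 77.2 + 0.5q → q* = 55.619, p* = 105.0095.
Marginal revenue: MR = 106.4 − 0.05q. Set MR = MC: 106.4 − 0.05q = 77.2 + 0.5q → q_m = 53.0909.
Price p_m = 106.4 − 0.025·53.0909 = 105.0727; MC(q_m) = 77.2 + 0.5·53.0909 = 103.7455.
Competitive q* = 55.619, so Δq = 2.5281; wedge = 105.0727 − 103.7455 = 1.3272.
Welfare loss = ½ × 2.5281 × 1.3272 = 1.68.

1.68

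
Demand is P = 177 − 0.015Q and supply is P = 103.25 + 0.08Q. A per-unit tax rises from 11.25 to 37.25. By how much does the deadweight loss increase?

6636.84

Competitive equilibrium: 177 − 0.015Q = 103.25 + 0.08Q → Q* = 776.3158, P* = 165.3553.
For a per-unit tax t: ΔQ = t/0.095, so DWL = ½·t·(t/0.095) = t²/0.19.
At t = 11.25: DWL = 666.118. At t = 37.25: DWL = 7302.961.
Increase = 7302.961 − 666.118 = 6636.84.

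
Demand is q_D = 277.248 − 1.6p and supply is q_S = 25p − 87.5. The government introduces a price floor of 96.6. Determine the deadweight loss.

5848.06

In inverse form: demand p = 173.28 − 0.625q, supply p = 3.5 + 0.04q.
Competitive equilibrium: 173.28 − 0.625q = 3.5 + 0.04q → q* = 255.3083, p* = 13.7123.
At the floor p = 96.6, quantity demanded = (173.28 − 96.6)/0.625 = 122.688.
Sellers' marginal cost at q' = 122.688: 3.5 + 0.04·122.688 = 8.4075.
Δq = 255.3083 − 122.688 = 132.6203; wedge = 96.6 − 8.4075 = 88.1925.
Deadweight loss = ½ × 132.6203 × 88.1925 = 5848.06.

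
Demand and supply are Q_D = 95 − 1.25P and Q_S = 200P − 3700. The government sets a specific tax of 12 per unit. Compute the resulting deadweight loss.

In inverse form: demand P = 76 − 0.8Q, supply P = 18.5 + 0.005Q.
Competitive equilibrium: 76 − 0.8Q = 18.5 + 0.005Q → Q* = 71.4286, P* = 18.8571.
With the tax, the buyer price exceeds the seller price by 12: (76 − 0.8Q) − (18.5 + 0.005Q) = 12 → Q' = 56.5217.
ΔQ = 71.4286 − 56.5217 = 14.9069; the wedge equals the tax, 12.
The triangle = ½ × 14.9069 × 12 = 89.44.

89.44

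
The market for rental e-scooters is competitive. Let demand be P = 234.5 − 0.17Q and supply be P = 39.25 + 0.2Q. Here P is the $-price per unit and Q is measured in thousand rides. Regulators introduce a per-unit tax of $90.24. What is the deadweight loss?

$11004.40 thousand

Competitive equilibrium: 234.5 − 0.17Q = 39.25 + 0.2Q → Q* = 527.7027, P* = 144.7905.
With the tax, the buyer price exceeds the seller price by 90.24: (234.5 − 0.17Q) − (39.25 + 0.2Q) = 90.24 → Q' = 283.8108.
ΔQ = 527.7027 − 283.8108 = 243.8919; the wedge equals the tax, 90.24.
Deadweight loss = ½ × 243.8919 × 90.24 = $11004.40 thousand.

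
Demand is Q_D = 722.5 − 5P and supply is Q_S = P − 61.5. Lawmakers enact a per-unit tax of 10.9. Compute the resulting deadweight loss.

49.50

In inverse form: demand P = 144.5 − 0.2Q, supply P = 61.5 + Q.
Competitive equilibrium: 144.5 − 0.2Q = 61.5 + Q → Q* = 69.1667, P* = 130.6667.
With the tax, the buyer price exceeds the seller price by 10.9: (144.5 − 0.2Q) − (61.5 + Q) = 10.9 → Q' = 60.0833.
ΔQ = 69.1667 − 60.0833 = 9.0834; the wedge equals the tax, 10.9.
Deadweight loss = ½ × 9.0834 × 10.9 = 49.50.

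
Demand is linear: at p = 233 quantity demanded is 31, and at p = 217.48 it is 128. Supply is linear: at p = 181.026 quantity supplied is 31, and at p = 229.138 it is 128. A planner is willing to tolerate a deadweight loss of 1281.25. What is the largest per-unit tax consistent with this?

41

Demand slope = (217.48 − 233)/(128 − 31) = −0.16, so p = 237.96 − 0.16q.
Supply slope = (229.138 − 181.026)/(128 − 31) = 0.496, so p = 165.65 + 0.496q.
Competitive equilibrium: 237.96 − 0.16q = 165.65 + 0.496q → q* = 110.2287, p* = 220.3234.
A tax t gives Δq = t/0.656 and wedge t, so DWL = t²/1.312.
t²/1.312 = 1281.25 → t² = 1681 → t = 41.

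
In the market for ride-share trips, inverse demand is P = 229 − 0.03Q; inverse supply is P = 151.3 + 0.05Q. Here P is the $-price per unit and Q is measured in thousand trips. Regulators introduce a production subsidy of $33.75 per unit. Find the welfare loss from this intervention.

Competitive equilibrium: 229 − 0.03Q = 151.3 + 0.05Q → Q* = 971.25, P* = 199.8625.
The subsidy lowers effective supply by 33.75: P = 117.55 + 0.05Q.
New quantity: 229 − 0.03Q = 117.55 + 0.05Q → Q' = 1393.125.
Overproduction ΔQ = 1393.125 − 971.25 = 421.875; wedge = subsidy = 33.75.
DWL = ½ × 421.875 × 33.75 = $7119.14 thousand.

$7119.14 thousand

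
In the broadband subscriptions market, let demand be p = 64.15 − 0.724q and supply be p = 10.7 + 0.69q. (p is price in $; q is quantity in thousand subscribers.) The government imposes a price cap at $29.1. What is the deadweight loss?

Competitive equilibrium: 64.15 − 0.724q = 10.7 + 0.69q → q* = 37.8006, p* = 36.7824.
At the ceiling p = 29.1, quantity supplied = (29.1 − 10.7)/0.69 = 26.6667.
Willingness to pay at q' = 26.6667: 64.15 − 0.724·26.6667 = 44.8433.
Δq = 37.8006 − 26.6667 = 11.1339; wedge = 44.8433 − 29.1 = 15.7433.
The triangle = ½ × 11.1339 × 15.7433 = $87.64 thousand.

$87.64 thousand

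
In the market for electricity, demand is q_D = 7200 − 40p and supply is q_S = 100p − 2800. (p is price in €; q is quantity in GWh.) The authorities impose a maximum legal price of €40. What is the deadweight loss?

€172857.14

In inverse form: demand p = 180 − 0.025q, supply p = 28 + 0.01q.
Competitive equilibrium: 180 − 0.025q = 28 + 0.01q → q* = 4342.8571, p* = 71.4286.
At the ceiling p = 40, quantity supplied = (40 − 28)/0.01 = 1200.
Willingness to pay at q' = 1200: 180 − 0.025·1200 = 150.
Δq = 4342.8571 − 1200 = 3142.8571; wedge = 150 − 40 = 110.
The triangle = ½ × 3142.8571 × 110 = €172857.14.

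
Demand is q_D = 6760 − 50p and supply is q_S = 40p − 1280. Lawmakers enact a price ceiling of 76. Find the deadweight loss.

In inverse form: demand p = 135.2 − 0.02q, supply p = 32 + 0.025q.
Competitive equilibrium: 135.2 − 0.02q = 32 + 0.025q → q* = 2293.3333, p* = 89.3333.
At the ceiling p = 76, quantity supplied = (76 − 32)/0.025 = 1760.
Willingness to pay at q' = 1760: 135.2 − 0.02·1760 = 100.
Δq = 2293.3333 − 1760 = 533.3333; wedge = 100 − 76 = 24.
DWL = ½ × 533.3333 × 24 = 6400.

6400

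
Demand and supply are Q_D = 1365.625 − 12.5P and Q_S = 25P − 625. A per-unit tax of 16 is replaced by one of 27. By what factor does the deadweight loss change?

2.848

In inverse form: demand P = 109.25 − 0.08Q, supply P = 25 + 0.04Q.
Competitive equilibrium: 109.25 − 0.08Q = 25 + 0.04Q → Q* = 702.0833, P* = 53.0833.
For a per-unit tax t: ΔQ = t/0.12, so DWL = ½·t·(t/0.12) = t²/0.24.
At t = 16: DWL = 1066.667. At t = 27: DWL = 3037.5.
Ratio = (27/16)² = 2.848.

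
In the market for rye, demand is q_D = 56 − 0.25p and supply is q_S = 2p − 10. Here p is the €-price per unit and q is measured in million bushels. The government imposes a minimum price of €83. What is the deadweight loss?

€405.02 million

In inverse form: demand p = 224 − 4q, supply p = 5 + 0.5q.
Competitive equilibrium: 224 − 4q = 5 + 0.5q → q* = 48.6667, p* = 29.3333.
At the floor p = 83, quantity demanded = (224 − 83)/4 = 35.25.
Sellers' marginal cost at q' = 35.25: 5 + 0.5·35.25 = 22.625.
Δq = 48.6667 − 35.25 = 13.4167; wedge = 83 − 22.625 = 60.375.
The triangle = ½ × 13.4167 × 60.375 = €405.02 million.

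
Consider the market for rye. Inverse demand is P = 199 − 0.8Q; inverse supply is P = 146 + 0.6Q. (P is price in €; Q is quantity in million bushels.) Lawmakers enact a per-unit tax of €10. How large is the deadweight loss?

Competitive equilibrium: 199 − 0.8Q = 146 + 0.6Q → Q* = 37.8571, P* = 168.7143.
With the tax, the buyer price exceeds the seller price by 10: (199 − 0.8Q) − (146 + 0.6Q) = 10 → Q' = 30.7143.
ΔQ = 37.8571 − 30.7143 = 7.1428; the wedge equals the tax, 10.
Welfare loss = ½ × 7.1428 × 10 = €35.71 million.

€35.71 million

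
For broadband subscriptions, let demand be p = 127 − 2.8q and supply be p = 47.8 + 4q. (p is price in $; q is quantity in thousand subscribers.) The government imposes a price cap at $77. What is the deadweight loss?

$64.25 thousand

Competitive equilibrium: 127 − 2.8q = 47.8 + 4q → q* = 11.6471, p* = 94.3882.
At the ceiling p = 77, quantity supplied = (77 − 47.8)/4 = 7.3.
Willingness to pay at q' = 7.3: 127 − 2.8·7.3 = 106.56.
Δq = 11.6471 − 7.3 = 4.3471; wedge = 106.56 − 77 = 29.56.
Welfare loss = ½ × 4.3471 × 29.56 = $64.25 thousand.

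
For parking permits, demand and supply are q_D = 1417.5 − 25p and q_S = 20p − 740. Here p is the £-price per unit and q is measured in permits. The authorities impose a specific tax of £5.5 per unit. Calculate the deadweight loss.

In inverse form: demand p = 56.7 − 0.04q, supply p = 37 + 0.05q.
Competitive equilibrium: 56.7 − 0.04q = 37 + 0.05q → q* = 218.8889, p* = 47.9444.
With the tax, the buyer price exceeds the seller price by 5.5: (56.7 − 0.04q) − (37 + 0.05q) = 5.5 → q' = 157.7778.
Δq = 218.8889 − 157.7778 = 61.1111; the wedge equals the tax, 5.5.
Welfare loss = ½ × 61.1111 × 5.5 = £168.06.

£168.06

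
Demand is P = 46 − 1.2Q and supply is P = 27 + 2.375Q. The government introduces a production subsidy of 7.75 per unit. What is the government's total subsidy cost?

Competitive equilibrium: 46 − 1.2Q = 27 + 2.375Q → Q* = 5.3147, P* = 39.6224.
The subsidy lowers effective supply by 7.75: P = 19.25 + 2.375Q.
New quantity: 46 − 1.2Q = 19.25 + 2.375Q → Q' = 7.4825.
Total subsidy cost = 7.75 × 7.4825 = 57.99.

57.99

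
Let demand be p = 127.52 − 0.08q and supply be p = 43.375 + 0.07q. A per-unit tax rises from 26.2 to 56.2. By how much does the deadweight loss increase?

8240

Competitive equilibrium: 127.52 − 0.08q = 43.375 + 0.07q → q* = 560.9667, p* = 82.6427.
For a per-unit tax t: Δq = t/0.15, so DWL = ½·t·(t/0.15) = t²/0.3.
At t = 26.2: DWL = 2288.133. At t = 56.2: DWL = 10528.133.
Increase = 10528.133 − 2288.133 = 8240.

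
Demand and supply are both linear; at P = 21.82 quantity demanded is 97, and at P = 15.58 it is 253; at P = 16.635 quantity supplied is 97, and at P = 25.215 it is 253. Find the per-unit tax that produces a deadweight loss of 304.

7.6

Demand slope = (15.58 − 21.82)/(253 − 97) = −0.04, so P = 25.7 − 0.04Q.
Supply slope = (25.215 − 16.635)/(253 − 97) = 0.055, so P = 11.3 + 0.055Q.
Competitive equilibrium: 25.7 − 0.04Q = 11.3 + 0.055Q → Q* = 151.5789, P* = 19.6368.
A tax t gives ΔQ = t/0.095 and wedge t, so DWL = t²/0.19.
t²/0.19 = 304 → t² = 57.76 → t = 7.6.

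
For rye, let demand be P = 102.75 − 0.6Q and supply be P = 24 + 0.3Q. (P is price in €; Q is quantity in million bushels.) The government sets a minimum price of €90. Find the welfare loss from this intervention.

€1975.08 million

Competitive equilibrium: 102.75 − 0.6Q = 24 + 0.3Q → Q* = 87.5, P* = 50.25.
At the floor P = 90, quantity demanded = (102.75 − 90)/0.6 = 21.25.
Sellers' marginal cost at Q' = 21.25: 24 + 0.3·21.25 = 30.375.
ΔQ = 87.5 − 21.25 = 66.25; wedge = 90 − 30.375 = 59.625.
The triangle = ½ × 66.25 × 59.625 = €1975.08 million.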